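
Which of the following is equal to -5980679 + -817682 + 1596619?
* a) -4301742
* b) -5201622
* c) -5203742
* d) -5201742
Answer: d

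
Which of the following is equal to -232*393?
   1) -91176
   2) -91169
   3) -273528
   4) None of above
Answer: 1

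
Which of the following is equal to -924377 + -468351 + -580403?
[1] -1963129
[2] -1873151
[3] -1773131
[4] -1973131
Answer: 4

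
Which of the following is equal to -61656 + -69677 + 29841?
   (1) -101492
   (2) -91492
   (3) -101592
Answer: 1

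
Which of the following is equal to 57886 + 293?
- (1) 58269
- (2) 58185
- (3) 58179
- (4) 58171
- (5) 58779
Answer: 3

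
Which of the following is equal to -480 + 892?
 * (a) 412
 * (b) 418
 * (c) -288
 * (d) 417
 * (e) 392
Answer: a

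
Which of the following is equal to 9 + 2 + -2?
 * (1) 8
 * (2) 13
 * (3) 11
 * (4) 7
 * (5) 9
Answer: 5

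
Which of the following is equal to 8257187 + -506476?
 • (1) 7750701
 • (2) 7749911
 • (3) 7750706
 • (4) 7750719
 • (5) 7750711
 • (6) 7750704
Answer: 5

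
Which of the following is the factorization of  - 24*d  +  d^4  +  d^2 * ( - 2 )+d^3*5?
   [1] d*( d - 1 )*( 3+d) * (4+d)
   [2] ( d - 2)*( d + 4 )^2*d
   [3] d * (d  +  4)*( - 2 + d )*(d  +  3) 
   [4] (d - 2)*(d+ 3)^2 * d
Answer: 3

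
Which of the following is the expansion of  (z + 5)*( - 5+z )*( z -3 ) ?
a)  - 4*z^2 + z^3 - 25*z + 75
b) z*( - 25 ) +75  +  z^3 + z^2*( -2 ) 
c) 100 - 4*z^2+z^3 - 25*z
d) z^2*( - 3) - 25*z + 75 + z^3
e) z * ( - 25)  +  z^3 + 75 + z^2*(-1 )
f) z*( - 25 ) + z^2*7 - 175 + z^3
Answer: d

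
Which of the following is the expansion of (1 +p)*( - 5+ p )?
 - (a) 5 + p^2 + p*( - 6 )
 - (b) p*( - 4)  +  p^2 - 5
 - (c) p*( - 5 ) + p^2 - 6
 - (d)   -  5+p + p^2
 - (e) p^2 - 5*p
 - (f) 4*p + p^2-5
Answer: b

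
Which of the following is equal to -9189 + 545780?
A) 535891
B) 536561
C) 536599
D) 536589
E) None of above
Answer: E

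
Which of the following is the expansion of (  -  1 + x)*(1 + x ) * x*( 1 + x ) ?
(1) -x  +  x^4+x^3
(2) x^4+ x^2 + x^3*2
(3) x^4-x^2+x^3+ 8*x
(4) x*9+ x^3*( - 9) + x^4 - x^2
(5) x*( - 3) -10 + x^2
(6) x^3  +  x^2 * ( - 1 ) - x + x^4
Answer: 6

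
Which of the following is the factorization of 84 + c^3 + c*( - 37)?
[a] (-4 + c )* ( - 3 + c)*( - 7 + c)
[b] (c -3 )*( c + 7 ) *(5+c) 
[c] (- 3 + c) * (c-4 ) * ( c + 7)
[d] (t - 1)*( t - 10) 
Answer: c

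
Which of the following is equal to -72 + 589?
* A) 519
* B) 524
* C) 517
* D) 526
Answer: C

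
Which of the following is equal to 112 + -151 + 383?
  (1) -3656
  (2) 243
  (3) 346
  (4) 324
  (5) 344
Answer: 5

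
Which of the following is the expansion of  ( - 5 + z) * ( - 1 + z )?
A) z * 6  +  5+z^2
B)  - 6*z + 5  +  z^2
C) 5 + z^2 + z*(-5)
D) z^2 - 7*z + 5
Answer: B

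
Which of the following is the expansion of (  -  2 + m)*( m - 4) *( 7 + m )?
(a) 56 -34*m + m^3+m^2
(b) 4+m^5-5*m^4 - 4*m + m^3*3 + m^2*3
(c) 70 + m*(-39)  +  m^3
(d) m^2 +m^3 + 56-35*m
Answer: a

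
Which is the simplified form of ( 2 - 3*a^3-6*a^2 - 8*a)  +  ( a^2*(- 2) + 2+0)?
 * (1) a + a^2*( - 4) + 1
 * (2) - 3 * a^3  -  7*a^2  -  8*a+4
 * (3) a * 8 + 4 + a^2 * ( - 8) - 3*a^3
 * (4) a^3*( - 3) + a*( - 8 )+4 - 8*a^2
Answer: 4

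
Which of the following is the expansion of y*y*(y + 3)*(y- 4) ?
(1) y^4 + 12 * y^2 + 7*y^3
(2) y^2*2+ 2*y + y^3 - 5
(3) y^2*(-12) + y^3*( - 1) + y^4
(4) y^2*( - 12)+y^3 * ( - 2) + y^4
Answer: 3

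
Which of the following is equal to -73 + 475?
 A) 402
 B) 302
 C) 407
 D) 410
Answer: A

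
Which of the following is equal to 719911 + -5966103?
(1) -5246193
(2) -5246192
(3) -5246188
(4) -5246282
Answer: 2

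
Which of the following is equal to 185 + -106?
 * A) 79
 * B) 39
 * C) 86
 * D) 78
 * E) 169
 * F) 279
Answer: A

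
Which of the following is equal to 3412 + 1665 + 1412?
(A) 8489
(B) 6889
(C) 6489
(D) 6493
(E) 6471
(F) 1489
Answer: C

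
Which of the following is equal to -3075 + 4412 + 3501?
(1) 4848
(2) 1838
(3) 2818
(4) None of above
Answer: 4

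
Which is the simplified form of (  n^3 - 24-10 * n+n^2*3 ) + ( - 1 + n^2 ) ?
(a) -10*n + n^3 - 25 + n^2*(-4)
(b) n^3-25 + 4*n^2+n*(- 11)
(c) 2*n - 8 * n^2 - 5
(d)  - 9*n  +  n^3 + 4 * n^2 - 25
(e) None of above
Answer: e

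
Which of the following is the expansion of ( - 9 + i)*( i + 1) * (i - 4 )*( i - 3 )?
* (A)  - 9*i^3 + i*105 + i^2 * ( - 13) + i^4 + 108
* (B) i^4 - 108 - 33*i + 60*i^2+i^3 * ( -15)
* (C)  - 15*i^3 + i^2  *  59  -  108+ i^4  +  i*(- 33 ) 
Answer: C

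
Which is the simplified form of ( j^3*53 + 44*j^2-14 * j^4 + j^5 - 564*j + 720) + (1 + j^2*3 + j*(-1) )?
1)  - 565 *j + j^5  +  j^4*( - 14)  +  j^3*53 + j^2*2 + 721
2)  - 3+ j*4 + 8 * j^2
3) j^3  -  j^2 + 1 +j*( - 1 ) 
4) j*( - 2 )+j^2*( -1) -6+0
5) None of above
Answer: 5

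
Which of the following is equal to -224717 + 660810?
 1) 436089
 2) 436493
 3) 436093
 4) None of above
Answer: 3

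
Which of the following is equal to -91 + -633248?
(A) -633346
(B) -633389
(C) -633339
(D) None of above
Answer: C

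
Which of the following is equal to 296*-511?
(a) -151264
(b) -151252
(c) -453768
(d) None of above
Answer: d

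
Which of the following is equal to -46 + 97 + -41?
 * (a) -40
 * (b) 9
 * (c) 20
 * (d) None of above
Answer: d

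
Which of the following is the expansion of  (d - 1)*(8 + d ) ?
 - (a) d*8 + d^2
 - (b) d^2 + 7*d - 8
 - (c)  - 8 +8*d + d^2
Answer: b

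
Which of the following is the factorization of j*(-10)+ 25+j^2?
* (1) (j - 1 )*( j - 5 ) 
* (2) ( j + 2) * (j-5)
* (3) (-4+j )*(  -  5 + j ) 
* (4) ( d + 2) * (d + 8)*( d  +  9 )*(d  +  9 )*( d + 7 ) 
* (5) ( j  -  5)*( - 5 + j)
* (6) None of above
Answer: 5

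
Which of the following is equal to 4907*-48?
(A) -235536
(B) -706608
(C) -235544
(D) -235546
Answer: A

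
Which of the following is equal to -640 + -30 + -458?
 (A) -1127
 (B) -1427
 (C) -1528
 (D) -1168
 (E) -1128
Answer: E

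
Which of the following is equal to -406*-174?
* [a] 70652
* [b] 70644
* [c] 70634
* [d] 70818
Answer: b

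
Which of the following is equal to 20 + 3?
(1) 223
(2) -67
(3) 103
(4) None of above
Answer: 4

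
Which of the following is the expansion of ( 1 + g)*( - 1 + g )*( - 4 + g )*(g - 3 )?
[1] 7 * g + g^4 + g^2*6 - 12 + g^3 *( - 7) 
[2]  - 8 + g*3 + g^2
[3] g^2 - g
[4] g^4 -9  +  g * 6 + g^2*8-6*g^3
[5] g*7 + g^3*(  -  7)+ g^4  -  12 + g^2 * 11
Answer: 5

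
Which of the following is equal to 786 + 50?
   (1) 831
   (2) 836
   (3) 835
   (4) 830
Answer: 2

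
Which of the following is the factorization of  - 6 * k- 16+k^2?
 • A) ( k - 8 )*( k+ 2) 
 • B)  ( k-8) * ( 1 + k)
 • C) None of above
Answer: A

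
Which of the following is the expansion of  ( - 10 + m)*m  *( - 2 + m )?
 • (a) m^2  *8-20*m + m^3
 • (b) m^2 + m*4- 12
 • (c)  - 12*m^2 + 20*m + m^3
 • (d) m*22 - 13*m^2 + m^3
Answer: c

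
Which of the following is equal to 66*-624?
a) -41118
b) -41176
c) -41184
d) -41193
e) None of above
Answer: c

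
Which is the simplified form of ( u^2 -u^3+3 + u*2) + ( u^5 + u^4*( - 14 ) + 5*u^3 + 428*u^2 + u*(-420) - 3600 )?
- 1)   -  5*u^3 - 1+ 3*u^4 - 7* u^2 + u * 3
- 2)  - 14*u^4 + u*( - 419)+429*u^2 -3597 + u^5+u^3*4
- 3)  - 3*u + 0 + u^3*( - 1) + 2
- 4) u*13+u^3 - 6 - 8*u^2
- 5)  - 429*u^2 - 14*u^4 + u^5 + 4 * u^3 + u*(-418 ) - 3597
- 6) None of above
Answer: 6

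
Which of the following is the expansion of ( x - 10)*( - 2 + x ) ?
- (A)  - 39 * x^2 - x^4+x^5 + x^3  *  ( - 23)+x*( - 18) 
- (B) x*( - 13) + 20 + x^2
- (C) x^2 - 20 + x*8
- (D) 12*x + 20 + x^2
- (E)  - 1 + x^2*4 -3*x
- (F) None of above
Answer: F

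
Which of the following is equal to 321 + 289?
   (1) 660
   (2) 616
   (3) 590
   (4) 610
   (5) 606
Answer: 4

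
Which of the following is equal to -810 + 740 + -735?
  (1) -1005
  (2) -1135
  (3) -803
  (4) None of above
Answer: 4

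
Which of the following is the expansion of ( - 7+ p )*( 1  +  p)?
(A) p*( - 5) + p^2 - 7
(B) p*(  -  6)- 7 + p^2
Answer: B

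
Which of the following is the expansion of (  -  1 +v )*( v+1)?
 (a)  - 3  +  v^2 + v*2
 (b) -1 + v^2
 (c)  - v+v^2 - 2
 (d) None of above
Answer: b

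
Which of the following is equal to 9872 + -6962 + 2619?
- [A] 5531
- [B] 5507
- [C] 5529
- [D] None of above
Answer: C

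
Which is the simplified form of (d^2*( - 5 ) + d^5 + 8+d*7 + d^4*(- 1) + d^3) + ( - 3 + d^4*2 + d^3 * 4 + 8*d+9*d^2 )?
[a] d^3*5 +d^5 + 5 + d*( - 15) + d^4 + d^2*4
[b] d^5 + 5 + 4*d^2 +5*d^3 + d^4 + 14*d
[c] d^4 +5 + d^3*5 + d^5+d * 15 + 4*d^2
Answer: c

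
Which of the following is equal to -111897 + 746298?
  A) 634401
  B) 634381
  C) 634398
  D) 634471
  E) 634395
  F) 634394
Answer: A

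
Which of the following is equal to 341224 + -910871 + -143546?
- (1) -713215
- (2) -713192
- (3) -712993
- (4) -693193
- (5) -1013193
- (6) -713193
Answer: 6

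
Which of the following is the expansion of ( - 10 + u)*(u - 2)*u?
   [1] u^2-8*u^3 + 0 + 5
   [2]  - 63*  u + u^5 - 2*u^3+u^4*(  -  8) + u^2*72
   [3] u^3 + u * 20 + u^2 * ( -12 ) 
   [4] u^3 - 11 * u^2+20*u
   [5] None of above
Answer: 3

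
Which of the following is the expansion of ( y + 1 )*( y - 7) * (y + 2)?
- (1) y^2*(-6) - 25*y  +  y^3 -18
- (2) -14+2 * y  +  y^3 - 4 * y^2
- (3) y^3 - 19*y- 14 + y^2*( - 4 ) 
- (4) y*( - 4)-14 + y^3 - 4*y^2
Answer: 3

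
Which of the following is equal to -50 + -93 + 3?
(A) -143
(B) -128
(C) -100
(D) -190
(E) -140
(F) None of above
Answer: E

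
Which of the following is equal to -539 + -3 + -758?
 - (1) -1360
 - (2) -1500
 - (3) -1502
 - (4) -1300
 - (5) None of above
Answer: 4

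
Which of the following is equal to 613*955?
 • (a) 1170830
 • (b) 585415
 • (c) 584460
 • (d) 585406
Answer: b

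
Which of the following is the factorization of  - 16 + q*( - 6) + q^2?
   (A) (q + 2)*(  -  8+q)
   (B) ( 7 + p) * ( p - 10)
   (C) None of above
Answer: A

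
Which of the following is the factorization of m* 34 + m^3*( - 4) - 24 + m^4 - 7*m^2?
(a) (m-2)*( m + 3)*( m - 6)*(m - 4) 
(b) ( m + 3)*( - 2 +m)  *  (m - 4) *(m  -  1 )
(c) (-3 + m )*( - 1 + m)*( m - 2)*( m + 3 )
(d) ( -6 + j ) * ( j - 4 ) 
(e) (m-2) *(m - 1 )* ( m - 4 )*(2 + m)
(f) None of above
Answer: b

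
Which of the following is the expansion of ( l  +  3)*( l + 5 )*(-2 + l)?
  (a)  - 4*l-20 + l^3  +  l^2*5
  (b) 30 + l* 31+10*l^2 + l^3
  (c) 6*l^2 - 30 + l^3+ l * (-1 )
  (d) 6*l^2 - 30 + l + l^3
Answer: c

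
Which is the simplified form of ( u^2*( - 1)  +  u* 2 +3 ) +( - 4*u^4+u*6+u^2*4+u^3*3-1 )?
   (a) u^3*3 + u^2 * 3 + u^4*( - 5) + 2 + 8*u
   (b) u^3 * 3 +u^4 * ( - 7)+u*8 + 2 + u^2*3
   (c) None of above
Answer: c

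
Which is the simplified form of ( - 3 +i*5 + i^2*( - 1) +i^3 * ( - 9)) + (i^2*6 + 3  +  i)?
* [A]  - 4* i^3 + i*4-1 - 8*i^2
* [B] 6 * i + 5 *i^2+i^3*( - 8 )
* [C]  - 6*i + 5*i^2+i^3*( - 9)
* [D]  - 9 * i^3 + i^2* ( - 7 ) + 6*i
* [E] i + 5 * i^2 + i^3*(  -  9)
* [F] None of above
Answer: F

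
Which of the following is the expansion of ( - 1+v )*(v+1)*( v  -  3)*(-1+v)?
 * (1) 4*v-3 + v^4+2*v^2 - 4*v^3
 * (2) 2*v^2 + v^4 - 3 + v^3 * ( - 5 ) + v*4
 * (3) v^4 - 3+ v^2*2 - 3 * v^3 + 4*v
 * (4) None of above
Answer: 1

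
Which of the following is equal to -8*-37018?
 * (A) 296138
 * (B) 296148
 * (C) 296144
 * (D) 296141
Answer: C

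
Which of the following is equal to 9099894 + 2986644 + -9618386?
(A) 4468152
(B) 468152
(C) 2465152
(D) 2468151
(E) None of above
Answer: E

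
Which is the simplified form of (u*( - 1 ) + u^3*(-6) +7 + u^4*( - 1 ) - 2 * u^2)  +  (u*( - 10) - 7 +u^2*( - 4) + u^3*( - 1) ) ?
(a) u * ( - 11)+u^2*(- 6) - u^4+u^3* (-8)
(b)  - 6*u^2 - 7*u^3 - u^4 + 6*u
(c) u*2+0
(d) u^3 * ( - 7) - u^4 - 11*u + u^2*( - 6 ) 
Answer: d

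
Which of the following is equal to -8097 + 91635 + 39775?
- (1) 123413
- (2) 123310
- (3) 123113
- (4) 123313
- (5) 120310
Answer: 4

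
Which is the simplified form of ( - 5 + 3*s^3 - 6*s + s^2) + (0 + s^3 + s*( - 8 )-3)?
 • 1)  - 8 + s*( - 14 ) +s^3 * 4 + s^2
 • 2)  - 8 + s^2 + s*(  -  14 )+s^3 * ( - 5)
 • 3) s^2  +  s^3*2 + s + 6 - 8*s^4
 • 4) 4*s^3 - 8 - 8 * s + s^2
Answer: 1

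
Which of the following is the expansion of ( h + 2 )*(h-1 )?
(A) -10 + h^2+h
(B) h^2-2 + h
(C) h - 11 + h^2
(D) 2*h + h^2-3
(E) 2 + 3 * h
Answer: B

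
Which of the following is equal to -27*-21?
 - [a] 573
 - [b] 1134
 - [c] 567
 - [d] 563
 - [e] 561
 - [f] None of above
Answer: c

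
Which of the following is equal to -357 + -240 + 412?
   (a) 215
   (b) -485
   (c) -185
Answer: c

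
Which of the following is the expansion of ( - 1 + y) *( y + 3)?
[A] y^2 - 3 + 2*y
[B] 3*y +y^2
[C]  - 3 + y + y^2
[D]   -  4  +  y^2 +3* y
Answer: A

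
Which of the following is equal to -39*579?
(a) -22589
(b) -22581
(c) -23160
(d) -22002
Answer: b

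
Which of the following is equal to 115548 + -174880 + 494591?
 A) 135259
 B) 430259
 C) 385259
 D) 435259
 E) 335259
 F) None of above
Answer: D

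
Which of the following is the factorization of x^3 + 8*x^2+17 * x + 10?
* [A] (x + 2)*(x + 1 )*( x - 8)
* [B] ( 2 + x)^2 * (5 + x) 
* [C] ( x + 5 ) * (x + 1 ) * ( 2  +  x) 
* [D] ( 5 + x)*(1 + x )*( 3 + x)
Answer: C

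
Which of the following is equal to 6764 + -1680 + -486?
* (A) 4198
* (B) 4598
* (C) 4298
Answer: B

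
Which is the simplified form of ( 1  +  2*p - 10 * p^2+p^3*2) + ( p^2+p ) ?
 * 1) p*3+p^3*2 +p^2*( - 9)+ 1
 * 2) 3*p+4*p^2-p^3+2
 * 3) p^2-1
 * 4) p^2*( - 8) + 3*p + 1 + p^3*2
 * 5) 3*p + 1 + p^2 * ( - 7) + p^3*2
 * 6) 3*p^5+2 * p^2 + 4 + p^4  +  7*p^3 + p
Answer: 1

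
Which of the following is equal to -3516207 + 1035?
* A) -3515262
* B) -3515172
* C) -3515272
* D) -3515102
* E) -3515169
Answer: B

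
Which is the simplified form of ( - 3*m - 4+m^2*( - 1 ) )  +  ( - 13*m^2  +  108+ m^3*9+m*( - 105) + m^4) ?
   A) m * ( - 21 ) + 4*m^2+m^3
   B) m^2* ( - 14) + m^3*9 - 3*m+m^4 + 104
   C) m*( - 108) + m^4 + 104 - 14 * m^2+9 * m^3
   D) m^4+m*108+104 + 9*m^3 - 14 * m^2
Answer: C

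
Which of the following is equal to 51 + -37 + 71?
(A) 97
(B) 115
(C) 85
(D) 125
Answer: C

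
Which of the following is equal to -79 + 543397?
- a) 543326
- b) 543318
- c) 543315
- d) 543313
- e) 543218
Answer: b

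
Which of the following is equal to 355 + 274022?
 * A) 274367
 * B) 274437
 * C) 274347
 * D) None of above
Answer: D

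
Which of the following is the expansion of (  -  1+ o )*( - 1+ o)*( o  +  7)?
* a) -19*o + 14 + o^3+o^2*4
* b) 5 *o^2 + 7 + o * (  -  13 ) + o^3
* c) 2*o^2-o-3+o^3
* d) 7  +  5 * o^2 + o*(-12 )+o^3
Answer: b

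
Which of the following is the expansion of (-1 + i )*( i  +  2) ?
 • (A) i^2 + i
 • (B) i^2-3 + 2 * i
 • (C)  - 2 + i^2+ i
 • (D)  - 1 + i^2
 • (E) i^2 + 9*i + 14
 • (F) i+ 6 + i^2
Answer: C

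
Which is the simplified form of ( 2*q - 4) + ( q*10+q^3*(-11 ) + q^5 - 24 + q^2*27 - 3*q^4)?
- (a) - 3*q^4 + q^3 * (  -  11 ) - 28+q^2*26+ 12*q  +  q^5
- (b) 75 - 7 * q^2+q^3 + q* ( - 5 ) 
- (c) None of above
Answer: c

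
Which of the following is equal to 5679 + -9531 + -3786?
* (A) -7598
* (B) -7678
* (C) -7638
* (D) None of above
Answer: C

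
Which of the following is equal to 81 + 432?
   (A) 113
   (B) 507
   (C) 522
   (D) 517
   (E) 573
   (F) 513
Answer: F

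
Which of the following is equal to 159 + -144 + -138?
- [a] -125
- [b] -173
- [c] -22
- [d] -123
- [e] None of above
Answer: d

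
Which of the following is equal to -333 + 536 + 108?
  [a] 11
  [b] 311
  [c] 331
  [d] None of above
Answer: b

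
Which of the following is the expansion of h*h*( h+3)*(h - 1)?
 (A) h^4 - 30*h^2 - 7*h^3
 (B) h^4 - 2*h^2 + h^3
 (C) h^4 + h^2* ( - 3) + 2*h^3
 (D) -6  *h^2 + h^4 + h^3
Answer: C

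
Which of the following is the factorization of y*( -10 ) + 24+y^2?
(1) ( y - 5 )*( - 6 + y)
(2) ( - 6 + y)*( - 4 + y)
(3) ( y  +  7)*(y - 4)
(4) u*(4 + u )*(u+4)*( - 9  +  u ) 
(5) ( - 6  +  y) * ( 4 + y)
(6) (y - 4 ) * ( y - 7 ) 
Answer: 2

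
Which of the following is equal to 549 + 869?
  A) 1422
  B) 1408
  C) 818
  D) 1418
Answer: D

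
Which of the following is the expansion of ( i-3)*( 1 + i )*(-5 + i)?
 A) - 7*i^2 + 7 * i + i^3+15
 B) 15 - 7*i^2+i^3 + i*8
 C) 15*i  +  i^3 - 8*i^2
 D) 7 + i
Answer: A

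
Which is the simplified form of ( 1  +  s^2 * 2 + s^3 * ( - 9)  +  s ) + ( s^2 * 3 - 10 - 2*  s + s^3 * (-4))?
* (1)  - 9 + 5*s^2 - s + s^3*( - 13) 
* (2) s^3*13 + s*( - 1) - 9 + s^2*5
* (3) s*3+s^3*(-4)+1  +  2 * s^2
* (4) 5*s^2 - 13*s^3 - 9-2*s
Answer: 1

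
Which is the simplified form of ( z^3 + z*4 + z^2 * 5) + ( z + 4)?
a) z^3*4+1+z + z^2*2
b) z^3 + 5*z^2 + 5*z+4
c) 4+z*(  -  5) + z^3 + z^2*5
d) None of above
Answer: b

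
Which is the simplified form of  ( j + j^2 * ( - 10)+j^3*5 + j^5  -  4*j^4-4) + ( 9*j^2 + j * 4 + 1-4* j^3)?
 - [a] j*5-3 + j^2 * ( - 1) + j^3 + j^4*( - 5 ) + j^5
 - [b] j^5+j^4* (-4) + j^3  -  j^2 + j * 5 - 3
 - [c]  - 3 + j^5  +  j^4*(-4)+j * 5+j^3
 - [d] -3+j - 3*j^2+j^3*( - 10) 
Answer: b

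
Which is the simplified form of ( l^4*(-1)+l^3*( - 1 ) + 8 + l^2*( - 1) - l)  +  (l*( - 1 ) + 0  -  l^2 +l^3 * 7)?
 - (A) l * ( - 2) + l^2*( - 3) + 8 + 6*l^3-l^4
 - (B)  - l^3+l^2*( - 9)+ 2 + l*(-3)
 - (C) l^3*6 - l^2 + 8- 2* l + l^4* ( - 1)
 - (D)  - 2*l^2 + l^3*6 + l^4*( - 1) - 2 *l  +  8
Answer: D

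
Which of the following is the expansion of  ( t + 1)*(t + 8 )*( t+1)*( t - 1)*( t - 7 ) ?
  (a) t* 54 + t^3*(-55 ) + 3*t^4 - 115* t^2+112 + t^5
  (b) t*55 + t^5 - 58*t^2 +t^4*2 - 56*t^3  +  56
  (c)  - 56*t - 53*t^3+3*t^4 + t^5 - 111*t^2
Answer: b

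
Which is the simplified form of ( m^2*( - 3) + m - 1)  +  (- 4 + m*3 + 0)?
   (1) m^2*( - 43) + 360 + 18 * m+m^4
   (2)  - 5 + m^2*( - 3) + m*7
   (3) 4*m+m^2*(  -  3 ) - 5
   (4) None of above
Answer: 3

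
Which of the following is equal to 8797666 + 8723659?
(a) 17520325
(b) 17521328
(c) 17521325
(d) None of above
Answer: c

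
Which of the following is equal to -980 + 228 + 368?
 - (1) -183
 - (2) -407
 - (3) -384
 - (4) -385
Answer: 3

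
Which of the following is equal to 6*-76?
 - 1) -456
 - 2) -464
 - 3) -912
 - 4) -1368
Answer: 1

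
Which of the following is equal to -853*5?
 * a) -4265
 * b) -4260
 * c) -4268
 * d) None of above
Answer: a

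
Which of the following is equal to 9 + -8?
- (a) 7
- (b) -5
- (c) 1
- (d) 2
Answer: c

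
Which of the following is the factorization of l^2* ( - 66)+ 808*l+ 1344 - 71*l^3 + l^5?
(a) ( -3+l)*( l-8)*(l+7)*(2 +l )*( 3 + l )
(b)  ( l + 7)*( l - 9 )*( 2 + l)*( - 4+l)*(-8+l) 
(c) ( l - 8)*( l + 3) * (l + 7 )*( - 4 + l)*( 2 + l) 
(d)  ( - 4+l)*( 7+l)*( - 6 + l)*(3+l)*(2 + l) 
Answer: c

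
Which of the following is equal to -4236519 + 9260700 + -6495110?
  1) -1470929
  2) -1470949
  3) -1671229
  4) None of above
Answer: 1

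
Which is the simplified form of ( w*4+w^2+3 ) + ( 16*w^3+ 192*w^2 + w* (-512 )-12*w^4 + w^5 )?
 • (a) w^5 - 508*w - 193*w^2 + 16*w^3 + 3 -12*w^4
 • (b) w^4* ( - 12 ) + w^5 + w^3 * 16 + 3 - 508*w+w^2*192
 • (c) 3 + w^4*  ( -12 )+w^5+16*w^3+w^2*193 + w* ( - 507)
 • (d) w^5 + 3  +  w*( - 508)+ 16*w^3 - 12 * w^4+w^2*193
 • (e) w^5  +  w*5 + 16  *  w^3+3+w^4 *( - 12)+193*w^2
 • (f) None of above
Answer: d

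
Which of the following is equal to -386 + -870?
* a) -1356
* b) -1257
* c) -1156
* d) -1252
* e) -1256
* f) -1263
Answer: e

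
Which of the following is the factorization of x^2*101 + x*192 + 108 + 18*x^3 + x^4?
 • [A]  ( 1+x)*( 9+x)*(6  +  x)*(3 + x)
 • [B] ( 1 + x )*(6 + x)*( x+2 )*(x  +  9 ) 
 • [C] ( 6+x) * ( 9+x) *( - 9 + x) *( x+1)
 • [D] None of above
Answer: B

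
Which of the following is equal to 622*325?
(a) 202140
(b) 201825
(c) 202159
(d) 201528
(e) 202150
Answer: e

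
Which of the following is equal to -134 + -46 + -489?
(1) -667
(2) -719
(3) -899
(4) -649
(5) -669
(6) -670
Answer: 5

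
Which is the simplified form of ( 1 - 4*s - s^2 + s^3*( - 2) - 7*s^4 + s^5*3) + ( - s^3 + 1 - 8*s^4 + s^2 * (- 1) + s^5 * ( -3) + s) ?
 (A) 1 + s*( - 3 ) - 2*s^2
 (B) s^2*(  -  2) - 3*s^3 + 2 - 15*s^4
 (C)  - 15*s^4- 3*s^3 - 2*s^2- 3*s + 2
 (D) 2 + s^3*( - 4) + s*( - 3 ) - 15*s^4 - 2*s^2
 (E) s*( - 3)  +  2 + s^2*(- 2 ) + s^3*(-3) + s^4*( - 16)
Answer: C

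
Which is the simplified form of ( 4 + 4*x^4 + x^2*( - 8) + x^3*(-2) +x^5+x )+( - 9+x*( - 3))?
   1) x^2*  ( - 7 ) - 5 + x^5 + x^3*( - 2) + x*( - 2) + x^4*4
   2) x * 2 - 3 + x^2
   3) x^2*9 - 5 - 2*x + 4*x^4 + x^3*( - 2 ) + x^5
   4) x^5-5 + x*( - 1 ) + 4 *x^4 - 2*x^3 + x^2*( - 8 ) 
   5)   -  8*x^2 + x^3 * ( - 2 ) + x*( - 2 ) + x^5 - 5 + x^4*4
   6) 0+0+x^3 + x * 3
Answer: 5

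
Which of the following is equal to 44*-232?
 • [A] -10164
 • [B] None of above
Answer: B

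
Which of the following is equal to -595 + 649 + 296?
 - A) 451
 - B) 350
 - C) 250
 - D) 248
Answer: B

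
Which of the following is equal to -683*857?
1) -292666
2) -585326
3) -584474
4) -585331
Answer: 4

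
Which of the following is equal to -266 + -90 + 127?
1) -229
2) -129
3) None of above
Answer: 1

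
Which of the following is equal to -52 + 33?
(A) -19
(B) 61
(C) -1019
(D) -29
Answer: A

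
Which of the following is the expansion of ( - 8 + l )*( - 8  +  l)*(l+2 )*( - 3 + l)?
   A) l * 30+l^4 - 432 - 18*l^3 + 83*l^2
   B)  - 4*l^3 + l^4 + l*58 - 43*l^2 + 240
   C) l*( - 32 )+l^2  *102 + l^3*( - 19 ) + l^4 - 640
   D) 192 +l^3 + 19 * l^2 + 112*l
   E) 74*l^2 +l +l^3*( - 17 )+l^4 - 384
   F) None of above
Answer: F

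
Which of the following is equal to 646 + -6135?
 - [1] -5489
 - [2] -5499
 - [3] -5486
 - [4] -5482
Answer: 1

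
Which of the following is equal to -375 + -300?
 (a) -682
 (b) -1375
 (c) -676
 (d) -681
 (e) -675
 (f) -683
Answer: e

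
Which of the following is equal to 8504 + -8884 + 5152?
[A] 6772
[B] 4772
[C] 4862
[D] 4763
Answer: B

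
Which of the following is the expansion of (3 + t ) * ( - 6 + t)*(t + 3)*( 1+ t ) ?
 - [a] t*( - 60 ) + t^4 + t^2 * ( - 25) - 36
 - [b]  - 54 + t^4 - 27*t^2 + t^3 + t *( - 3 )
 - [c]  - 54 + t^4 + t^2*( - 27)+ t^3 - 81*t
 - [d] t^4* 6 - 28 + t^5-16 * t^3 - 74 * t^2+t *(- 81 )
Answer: c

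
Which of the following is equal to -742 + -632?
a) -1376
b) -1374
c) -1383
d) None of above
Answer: b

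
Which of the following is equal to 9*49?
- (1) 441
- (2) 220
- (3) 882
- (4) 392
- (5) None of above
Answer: 1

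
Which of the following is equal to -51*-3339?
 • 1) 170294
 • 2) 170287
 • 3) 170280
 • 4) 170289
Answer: 4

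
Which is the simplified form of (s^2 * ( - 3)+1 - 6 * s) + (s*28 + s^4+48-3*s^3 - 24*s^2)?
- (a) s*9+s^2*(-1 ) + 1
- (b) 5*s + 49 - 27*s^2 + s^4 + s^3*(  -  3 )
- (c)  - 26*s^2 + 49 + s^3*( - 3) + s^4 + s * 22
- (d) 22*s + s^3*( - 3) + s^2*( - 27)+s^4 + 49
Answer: d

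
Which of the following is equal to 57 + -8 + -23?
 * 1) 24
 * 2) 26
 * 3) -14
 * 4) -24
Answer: 2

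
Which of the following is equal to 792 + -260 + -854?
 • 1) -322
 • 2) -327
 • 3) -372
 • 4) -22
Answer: 1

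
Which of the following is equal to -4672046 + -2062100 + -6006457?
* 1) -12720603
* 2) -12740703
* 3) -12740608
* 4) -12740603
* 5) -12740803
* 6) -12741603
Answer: 4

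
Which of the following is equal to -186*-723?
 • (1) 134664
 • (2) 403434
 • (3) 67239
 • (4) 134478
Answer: 4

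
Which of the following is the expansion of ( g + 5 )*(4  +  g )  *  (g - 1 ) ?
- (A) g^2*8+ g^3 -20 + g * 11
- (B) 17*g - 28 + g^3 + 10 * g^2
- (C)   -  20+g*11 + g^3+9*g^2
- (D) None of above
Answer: A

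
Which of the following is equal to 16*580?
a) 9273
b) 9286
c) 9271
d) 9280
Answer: d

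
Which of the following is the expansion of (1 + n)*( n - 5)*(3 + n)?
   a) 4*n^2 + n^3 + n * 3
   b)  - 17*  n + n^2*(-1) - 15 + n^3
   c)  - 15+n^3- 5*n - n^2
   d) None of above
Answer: b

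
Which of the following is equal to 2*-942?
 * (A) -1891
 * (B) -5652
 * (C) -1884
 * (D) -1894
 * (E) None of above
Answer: C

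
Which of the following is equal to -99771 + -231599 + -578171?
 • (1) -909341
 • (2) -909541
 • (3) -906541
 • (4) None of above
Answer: 2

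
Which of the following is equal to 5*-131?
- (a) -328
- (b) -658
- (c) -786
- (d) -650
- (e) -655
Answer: e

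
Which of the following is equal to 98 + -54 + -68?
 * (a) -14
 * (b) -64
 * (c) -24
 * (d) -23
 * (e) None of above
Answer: c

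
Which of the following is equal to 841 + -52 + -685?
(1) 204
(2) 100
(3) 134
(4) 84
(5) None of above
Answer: 5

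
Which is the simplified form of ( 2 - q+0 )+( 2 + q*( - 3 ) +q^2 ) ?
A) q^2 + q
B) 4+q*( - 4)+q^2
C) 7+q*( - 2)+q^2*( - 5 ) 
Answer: B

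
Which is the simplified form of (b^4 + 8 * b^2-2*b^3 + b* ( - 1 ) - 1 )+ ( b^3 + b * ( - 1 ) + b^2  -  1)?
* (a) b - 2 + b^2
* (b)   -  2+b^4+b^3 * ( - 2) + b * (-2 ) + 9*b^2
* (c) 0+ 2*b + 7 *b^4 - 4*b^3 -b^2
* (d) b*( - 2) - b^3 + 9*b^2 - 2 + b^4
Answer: d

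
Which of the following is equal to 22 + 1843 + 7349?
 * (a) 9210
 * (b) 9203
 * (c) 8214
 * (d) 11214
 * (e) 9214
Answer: e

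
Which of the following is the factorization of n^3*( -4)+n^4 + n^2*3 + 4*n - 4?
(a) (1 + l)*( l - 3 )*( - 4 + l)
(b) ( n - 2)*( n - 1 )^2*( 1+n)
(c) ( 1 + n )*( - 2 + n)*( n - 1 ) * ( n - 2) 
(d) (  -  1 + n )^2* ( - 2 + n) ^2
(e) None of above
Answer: c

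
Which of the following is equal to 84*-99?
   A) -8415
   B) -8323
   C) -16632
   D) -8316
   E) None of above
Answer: D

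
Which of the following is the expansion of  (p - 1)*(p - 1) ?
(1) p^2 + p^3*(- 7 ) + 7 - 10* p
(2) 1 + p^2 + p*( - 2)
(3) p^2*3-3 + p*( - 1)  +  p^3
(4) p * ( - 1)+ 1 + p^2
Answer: 2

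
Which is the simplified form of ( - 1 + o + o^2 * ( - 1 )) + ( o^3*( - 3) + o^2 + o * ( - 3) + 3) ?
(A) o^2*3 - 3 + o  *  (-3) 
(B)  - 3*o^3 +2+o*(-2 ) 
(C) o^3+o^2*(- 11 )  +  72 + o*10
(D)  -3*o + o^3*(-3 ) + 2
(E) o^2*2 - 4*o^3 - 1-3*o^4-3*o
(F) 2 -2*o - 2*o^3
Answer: B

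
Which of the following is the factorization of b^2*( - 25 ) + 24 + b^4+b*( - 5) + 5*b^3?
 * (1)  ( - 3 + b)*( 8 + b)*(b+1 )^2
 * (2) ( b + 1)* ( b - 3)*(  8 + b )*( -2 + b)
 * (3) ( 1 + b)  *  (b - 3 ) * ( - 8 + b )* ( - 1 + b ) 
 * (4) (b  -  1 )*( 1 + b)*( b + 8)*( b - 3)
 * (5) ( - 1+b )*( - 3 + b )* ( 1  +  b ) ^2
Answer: 4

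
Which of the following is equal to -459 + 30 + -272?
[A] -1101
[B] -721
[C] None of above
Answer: C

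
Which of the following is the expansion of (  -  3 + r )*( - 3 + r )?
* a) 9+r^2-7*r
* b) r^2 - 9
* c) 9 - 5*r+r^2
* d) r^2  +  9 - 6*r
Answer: d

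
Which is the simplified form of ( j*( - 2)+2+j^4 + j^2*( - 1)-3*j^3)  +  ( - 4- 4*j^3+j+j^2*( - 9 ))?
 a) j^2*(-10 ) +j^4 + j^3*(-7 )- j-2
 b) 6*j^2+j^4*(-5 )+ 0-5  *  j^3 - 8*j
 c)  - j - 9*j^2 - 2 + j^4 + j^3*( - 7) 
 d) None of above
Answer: a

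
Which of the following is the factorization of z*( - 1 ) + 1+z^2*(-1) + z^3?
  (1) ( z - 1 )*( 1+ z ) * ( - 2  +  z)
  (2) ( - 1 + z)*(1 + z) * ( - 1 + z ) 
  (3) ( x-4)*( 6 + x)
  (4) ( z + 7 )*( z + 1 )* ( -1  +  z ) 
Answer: 2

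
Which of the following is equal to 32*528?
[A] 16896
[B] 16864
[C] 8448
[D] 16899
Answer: A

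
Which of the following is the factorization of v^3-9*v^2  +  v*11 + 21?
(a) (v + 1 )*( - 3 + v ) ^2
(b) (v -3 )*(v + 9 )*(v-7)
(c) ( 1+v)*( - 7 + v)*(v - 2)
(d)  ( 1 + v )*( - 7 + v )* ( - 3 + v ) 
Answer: d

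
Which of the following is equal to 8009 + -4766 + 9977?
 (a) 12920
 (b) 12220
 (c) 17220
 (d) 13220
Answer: d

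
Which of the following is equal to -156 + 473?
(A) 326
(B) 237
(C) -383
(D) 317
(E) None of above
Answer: D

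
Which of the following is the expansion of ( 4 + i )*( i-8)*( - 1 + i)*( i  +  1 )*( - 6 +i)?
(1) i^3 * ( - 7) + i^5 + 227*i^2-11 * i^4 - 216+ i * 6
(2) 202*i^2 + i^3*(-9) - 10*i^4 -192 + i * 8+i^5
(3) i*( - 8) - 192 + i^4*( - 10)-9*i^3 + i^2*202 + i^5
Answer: 2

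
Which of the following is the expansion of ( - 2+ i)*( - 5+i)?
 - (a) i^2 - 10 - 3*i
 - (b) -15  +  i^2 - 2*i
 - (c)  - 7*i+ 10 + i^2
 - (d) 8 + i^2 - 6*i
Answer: c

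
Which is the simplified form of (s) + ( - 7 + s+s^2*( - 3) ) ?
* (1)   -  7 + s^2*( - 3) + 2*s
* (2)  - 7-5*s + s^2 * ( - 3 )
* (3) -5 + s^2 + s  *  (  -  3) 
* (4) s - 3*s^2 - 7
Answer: 1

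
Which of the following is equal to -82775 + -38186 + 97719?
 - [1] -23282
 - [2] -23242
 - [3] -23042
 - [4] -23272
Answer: 2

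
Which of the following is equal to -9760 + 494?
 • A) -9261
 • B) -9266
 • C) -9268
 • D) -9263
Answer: B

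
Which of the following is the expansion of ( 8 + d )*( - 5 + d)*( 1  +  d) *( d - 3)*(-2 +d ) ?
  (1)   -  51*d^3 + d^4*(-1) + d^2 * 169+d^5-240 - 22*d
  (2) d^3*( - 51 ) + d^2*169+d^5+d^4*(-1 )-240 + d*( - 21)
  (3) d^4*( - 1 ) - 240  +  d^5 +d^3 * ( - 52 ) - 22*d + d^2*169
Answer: 1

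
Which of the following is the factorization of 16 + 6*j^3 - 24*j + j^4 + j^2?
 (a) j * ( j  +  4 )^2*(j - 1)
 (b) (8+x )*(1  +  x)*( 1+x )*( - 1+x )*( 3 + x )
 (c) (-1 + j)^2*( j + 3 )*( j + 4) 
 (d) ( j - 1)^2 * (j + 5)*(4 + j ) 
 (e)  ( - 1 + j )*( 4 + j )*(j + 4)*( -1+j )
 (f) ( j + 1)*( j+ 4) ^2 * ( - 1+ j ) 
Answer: e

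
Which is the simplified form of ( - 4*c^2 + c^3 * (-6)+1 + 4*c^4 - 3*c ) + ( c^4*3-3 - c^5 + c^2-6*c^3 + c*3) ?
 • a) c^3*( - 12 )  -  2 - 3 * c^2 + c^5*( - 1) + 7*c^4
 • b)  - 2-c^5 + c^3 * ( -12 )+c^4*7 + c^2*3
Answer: a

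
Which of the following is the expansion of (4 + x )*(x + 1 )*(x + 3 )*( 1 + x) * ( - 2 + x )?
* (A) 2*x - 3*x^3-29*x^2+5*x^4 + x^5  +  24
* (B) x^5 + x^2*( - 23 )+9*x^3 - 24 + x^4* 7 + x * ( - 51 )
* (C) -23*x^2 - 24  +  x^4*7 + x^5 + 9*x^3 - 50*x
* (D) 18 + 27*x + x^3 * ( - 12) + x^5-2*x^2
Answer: C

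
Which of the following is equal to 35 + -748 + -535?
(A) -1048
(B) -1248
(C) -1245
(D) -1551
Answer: B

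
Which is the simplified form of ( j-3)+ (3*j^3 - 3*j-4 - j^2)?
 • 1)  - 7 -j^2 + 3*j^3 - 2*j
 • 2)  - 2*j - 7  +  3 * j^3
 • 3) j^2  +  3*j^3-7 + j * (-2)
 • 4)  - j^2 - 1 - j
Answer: 1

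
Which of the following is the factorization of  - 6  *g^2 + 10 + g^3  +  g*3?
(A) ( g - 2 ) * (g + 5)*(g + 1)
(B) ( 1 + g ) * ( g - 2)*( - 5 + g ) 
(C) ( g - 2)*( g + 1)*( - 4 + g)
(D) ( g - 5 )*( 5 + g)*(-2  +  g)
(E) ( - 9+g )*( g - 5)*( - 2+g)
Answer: B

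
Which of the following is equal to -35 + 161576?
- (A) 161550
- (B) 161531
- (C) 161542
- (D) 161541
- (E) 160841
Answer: D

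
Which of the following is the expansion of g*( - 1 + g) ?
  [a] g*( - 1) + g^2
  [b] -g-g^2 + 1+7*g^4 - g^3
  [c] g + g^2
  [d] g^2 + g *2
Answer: a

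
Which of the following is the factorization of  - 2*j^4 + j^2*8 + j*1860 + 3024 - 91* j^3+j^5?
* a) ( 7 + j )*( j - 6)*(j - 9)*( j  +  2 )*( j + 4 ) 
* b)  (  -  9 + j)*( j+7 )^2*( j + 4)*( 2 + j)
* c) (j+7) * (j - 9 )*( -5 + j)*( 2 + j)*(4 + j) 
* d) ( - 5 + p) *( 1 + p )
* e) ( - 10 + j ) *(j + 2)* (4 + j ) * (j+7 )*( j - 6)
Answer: a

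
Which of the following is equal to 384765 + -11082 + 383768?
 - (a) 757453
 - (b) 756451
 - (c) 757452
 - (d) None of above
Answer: d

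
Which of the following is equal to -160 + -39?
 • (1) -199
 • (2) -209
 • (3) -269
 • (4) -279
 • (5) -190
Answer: 1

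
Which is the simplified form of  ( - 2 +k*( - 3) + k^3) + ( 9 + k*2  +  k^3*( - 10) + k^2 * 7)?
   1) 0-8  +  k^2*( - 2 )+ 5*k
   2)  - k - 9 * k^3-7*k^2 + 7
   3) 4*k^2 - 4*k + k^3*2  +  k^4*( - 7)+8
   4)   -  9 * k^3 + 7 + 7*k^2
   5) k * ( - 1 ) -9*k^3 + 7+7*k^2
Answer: 5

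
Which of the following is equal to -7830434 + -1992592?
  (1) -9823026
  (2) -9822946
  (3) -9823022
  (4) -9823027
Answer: 1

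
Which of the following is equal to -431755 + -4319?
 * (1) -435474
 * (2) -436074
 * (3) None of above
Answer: 2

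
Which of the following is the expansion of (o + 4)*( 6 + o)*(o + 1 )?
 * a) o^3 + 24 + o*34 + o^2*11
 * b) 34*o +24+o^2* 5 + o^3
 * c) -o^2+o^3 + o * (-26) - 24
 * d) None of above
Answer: a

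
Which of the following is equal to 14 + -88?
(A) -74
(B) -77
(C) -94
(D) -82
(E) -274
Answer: A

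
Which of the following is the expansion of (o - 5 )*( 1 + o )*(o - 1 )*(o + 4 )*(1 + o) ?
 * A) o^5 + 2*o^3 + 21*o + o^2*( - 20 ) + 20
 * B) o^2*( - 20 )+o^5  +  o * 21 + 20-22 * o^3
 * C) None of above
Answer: B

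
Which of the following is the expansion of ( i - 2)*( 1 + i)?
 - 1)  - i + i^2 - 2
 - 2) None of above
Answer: 1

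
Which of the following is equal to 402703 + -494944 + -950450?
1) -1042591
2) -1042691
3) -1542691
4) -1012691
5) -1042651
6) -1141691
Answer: 2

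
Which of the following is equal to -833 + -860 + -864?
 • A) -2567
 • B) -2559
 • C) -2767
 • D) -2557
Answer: D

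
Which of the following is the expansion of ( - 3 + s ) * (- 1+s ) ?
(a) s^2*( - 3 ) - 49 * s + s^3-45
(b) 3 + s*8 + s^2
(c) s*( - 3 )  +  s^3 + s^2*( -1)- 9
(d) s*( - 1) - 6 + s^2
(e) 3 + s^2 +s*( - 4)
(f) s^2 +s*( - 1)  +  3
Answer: e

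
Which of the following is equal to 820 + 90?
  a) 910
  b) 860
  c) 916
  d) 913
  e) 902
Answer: a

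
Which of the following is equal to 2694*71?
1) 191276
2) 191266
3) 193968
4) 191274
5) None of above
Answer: 4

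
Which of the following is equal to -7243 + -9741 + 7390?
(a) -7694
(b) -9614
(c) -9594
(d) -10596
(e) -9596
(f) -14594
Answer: c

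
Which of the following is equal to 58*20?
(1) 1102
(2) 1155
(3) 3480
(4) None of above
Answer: 4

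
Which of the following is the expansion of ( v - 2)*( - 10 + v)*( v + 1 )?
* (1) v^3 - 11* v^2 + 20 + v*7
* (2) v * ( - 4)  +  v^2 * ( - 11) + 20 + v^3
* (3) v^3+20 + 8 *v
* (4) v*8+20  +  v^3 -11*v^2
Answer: 4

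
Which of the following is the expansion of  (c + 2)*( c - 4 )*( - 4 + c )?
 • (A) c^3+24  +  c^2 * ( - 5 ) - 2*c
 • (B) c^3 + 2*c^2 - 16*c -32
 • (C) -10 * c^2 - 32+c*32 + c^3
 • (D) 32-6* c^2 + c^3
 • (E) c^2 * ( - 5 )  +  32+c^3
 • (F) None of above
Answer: D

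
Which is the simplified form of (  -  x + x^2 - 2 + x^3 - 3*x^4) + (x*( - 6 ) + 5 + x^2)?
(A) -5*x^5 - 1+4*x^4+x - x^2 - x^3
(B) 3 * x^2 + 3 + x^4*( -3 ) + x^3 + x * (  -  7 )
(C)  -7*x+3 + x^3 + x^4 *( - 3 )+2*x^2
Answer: C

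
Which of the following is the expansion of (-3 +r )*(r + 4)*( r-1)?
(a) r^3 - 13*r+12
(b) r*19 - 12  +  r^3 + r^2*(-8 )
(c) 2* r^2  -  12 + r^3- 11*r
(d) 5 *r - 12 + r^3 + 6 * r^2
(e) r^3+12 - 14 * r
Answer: a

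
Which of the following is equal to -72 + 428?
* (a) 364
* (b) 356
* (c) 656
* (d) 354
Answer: b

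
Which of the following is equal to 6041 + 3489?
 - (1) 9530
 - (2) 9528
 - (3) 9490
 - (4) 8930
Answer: 1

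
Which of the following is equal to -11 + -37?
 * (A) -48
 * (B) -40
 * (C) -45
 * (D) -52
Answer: A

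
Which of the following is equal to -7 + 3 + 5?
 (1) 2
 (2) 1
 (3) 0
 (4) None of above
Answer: 2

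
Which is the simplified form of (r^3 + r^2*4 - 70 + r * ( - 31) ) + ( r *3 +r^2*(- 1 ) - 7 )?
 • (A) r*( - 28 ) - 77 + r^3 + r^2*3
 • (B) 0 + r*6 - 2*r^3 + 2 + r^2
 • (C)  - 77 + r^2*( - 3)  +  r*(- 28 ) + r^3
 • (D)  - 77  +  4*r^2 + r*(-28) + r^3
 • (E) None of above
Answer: A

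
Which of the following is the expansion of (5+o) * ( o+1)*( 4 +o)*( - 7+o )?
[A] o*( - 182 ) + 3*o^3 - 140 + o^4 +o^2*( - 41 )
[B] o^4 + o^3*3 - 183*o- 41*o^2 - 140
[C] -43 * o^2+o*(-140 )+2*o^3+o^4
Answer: B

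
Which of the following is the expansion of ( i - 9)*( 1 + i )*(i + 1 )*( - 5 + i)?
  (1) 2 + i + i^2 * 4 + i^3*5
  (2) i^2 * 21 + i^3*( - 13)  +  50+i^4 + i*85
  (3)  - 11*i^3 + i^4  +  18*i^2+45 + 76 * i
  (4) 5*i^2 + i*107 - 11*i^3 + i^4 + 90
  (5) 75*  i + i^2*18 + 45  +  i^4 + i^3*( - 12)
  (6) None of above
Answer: 6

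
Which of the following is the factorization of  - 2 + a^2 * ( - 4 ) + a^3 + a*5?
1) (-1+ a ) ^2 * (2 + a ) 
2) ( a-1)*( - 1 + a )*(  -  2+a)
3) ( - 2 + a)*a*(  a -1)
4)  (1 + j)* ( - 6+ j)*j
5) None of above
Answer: 2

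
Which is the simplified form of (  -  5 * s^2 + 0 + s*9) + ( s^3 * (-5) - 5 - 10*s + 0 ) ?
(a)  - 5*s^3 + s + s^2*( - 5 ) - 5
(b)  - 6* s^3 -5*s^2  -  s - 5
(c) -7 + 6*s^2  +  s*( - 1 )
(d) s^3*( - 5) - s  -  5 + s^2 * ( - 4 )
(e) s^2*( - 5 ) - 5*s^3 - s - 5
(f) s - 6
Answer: e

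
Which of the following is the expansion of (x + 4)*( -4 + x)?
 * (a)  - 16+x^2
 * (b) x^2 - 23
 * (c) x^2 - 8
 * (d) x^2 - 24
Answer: a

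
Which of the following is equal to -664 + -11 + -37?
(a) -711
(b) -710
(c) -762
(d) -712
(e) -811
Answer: d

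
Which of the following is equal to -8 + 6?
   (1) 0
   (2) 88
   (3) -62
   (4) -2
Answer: 4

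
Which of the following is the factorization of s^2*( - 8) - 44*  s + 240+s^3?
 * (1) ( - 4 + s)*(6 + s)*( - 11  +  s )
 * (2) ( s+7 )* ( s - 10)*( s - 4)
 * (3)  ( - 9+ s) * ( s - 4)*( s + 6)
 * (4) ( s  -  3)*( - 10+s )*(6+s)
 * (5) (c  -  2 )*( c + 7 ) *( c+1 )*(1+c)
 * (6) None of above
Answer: 6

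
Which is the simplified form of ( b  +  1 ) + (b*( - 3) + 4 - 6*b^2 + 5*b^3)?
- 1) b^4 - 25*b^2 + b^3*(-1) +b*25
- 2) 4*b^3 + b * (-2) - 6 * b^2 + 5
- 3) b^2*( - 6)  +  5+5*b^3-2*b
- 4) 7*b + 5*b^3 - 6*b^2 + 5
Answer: 3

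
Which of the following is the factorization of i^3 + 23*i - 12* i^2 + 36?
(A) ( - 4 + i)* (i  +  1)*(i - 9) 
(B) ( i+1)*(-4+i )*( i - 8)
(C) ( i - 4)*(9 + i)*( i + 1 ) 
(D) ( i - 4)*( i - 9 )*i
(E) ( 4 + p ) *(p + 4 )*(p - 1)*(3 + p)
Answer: A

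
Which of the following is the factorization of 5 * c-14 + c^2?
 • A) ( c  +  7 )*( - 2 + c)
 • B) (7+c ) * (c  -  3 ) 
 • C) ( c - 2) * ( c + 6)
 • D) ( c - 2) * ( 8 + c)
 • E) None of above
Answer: A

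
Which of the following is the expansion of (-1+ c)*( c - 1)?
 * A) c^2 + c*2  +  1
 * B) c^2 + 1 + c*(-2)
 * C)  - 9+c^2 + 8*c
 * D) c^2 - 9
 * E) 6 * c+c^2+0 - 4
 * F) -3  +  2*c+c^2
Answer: B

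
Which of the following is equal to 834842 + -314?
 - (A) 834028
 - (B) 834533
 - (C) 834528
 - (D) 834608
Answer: C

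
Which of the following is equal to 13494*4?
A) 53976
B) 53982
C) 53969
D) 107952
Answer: A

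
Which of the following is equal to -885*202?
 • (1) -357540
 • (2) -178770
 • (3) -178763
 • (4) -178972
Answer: 2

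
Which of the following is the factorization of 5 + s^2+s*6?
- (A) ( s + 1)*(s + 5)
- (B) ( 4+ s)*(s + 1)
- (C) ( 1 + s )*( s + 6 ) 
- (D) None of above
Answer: A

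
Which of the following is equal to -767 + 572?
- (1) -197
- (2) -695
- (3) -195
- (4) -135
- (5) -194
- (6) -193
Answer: 3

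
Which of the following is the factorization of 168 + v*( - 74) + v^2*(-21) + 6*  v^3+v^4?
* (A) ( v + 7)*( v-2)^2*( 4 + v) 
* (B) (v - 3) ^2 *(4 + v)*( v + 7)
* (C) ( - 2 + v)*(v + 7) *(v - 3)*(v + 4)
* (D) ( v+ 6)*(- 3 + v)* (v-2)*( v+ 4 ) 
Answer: C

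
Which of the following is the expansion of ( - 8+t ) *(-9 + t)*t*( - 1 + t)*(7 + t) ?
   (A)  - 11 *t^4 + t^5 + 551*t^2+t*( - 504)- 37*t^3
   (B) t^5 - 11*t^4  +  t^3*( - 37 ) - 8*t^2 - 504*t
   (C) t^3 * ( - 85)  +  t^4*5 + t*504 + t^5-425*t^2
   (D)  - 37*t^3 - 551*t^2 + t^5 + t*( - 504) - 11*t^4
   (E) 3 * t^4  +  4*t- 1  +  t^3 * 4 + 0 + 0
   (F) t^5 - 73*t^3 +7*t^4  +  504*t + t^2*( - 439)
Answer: A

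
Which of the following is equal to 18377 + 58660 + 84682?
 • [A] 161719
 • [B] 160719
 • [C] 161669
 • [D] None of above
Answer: A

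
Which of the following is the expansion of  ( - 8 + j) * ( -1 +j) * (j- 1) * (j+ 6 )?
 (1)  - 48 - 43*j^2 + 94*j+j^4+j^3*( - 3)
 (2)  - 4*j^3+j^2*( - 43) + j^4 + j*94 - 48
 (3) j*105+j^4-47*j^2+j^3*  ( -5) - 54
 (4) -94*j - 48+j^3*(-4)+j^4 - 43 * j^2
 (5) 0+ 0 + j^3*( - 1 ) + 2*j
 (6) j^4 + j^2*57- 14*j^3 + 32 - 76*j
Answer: 2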